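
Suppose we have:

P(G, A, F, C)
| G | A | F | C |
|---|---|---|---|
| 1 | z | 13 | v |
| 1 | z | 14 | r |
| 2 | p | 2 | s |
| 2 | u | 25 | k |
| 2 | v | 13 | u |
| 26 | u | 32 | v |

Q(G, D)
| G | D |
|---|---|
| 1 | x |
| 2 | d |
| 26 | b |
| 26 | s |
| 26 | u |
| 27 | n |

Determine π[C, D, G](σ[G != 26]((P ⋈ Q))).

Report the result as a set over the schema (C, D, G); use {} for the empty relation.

Joining P and Q on G yields {(1, z, 13, v, x), (1, z, 14, r, x), (2, p, 2, s, d), (2, u, 25, k, d), (2, v, 13, u, d), (26, u, 32, v, b), (26, u, 32, v, s), (26, u, 32, v, u)}.
σ[G != 26]: keep tuples satisfying G != 26 → {(1, z, 13, v, x), (1, z, 14, r, x), (2, p, 2, s, d), (2, u, 25, k, d), (2, v, 13, u, d)}
Keep only column(s) C, D, G: {(k, d, 2), (r, x, 1), (s, d, 2), (u, d, 2), (v, x, 1)}

{(k, d, 2), (r, x, 1), (s, d, 2), (u, d, 2), (v, x, 1)}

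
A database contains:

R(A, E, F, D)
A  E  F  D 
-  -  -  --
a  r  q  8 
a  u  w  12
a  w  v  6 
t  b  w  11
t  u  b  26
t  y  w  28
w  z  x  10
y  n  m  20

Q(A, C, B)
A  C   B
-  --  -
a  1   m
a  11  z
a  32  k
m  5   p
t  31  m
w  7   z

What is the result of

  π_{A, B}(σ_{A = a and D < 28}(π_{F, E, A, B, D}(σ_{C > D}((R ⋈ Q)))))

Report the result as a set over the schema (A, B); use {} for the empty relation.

Natural join on A: {(a, r, q, 8, 1, m), (a, r, q, 8, 11, z), (a, r, q, 8, 32, k), (a, u, w, 12, 1, m), (a, u, w, 12, 11, z), (a, u, w, 12, 32, k), (a, w, v, 6, 1, m), (a, w, v, 6, 11, z), (a, w, v, 6, 32, k), (t, b, w, 11, 31, m), (t, u, b, 26, 31, m), (t, y, w, 28, 31, m), (w, z, x, 10, 7, z)}
Filtering on C > D leaves {(a, r, q, 8, 11, z), (a, r, q, 8, 32, k), (a, u, w, 12, 32, k), (a, w, v, 6, 11, z), (a, w, v, 6, 32, k), (t, b, w, 11, 31, m), (t, u, b, 26, 31, m), (t, y, w, 28, 31, m)}.
π[F, E, A, B, D]: project onto (F, E, A, B, D) → {(b, u, t, m, 26), (q, r, a, k, 8), (q, r, a, z, 8), (v, w, a, k, 6), (v, w, a, z, 6), (w, b, t, m, 11), (w, u, a, k, 12), (w, y, t, m, 28)}
Filtering on A = a and D < 28 leaves {(q, r, a, k, 8), (q, r, a, z, 8), (v, w, a, k, 6), (v, w, a, z, 6), (w, u, a, k, 12)}.
π[A, B]: project onto (A, B) (3 duplicate(s) eliminated) → {(a, k), (a, z)}

{(a, k), (a, z)}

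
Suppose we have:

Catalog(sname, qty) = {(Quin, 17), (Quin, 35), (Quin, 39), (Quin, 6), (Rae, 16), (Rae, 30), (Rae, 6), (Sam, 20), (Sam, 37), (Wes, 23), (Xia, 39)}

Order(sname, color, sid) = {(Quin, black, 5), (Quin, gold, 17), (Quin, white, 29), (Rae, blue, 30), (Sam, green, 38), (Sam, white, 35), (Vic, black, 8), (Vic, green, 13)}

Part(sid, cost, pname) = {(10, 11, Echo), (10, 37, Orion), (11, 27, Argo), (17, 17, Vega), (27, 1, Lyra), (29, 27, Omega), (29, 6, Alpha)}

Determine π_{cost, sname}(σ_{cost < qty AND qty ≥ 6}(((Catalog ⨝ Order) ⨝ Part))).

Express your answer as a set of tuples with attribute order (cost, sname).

Catalog ⋈ Order (natural join on sname): {(Quin, 17, black, 5), (Quin, 17, gold, 17), (Quin, 17, white, 29), (Quin, 35, black, 5), (Quin, 35, gold, 17), (Quin, 35, white, 29), (Quin, 39, black, 5), (Quin, 39, gold, 17), (Quin, 39, white, 29), (Quin, 6, black, 5), (Quin, 6, gold, 17), (Quin, 6, white, 29), (Rae, 16, blue, 30), (Rae, 30, blue, 30), (Rae, 6, blue, 30), (Sam, 20, green, 38), (Sam, 20, white, 35), (Sam, 37, green, 38), (Sam, 37, white, 35)}
(Catalog ⨝ Order) ⋈ Part (natural join on sid): {(Quin, 17, gold, 17, 17, Vega), (Quin, 17, white, 29, 27, Omega), (Quin, 17, white, 29, 6, Alpha), (Quin, 35, gold, 17, 17, Vega), (Quin, 35, white, 29, 27, Omega), (Quin, 35, white, 29, 6, Alpha), (Quin, 39, gold, 17, 17, Vega), (Quin, 39, white, 29, 27, Omega), (Quin, 39, white, 29, 6, Alpha), (Quin, 6, gold, 17, 17, Vega), (Quin, 6, white, 29, 27, Omega), (Quin, 6, white, 29, 6, Alpha)}
Apply σ_{cost < qty AND qty ≥ 6}; surviving tuples: {(Quin, 17, white, 29, 6, Alpha), (Quin, 35, gold, 17, 17, Vega), (Quin, 35, white, 29, 27, Omega), (Quin, 35, white, 29, 6, Alpha), (Quin, 39, gold, 17, 17, Vega), (Quin, 39, white, 29, 27, Omega), (Quin, 39, white, 29, 6, Alpha)}
Projecting to cost, sname (4 duplicate(s) eliminated): {(17, Quin), (27, Quin), (6, Quin)}

{(17, Quin), (27, Quin), (6, Quin)}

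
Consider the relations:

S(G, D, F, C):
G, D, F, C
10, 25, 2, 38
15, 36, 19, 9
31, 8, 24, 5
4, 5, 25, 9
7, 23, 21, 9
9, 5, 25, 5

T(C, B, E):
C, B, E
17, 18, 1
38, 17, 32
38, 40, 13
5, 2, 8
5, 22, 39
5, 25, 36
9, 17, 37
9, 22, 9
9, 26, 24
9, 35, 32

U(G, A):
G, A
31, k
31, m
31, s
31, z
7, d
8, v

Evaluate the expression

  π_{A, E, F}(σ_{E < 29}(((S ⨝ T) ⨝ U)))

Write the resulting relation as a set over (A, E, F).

Natural join on C: {(10, 25, 2, 38, 17, 32), (10, 25, 2, 38, 40, 13), (15, 36, 19, 9, 17, 37), (15, 36, 19, 9, 22, 9), (15, 36, 19, 9, 26, 24), (15, 36, 19, 9, 35, 32), (31, 8, 24, 5, 2, 8), (31, 8, 24, 5, 22, 39), (31, 8, 24, 5, 25, 36), (4, 5, 25, 9, 17, 37), (4, 5, 25, 9, 22, 9), (4, 5, 25, 9, 26, 24), (4, 5, 25, 9, 35, 32), (7, 23, 21, 9, 17, 37), (7, 23, 21, 9, 22, 9), (7, 23, 21, 9, 26, 24), (7, 23, 21, 9, 35, 32), (9, 5, 25, 5, 2, 8), (9, 5, 25, 5, 22, 39), (9, 5, 25, 5, 25, 36)}
Natural join on G: {(31, 8, 24, 5, 2, 8, k), (31, 8, 24, 5, 2, 8, m), (31, 8, 24, 5, 2, 8, s), (31, 8, 24, 5, 2, 8, z), (31, 8, 24, 5, 22, 39, k), (31, 8, 24, 5, 22, 39, m), (31, 8, 24, 5, 22, 39, s), (31, 8, 24, 5, 22, 39, z), (31, 8, 24, 5, 25, 36, k), (31, 8, 24, 5, 25, 36, m), (31, 8, 24, 5, 25, 36, s), (31, 8, 24, 5, 25, 36, z), (7, 23, 21, 9, 17, 37, d), (7, 23, 21, 9, 22, 9, d), (7, 23, 21, 9, 26, 24, d), (7, 23, 21, 9, 35, 32, d)}
Filtering on E < 29 leaves {(31, 8, 24, 5, 2, 8, k), (31, 8, 24, 5, 2, 8, m), (31, 8, 24, 5, 2, 8, s), (31, 8, 24, 5, 2, 8, z), (7, 23, 21, 9, 22, 9, d), (7, 23, 21, 9, 26, 24, d)}.
Keep only column(s) A, E, F: {(d, 24, 21), (d, 9, 21), (k, 8, 24), (m, 8, 24), (s, 8, 24), (z, 8, 24)}

{(d, 24, 21), (d, 9, 21), (k, 8, 24), (m, 8, 24), (s, 8, 24), (z, 8, 24)}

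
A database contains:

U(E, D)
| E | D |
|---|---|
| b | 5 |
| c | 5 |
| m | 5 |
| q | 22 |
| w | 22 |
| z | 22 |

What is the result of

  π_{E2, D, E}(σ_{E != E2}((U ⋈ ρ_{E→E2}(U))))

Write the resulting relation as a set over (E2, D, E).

ρ[E→E2]: schema becomes (E2, D); tuples unchanged.
U ⋈ ρ_{E→E2}(U) (natural join on D): {(b, 5, b), (b, 5, c), (b, 5, m), (c, 5, b), (c, 5, c), (c, 5, m), (m, 5, b), (m, 5, c), (m, 5, m), (q, 22, q), (q, 22, w), (q, 22, z), (w, 22, q), (w, 22, w), (w, 22, z), (z, 22, q), (z, 22, w), (z, 22, z)}
Filtering on E != E2 leaves {(b, 5, c), (b, 5, m), (c, 5, b), (c, 5, m), (m, 5, b), (m, 5, c), (q, 22, w), (q, 22, z), (w, 22, q), (w, 22, z), (z, 22, q), (z, 22, w)}.
Projecting to E2, D, E: {(b, 5, c), (b, 5, m), (c, 5, b), (c, 5, m), (m, 5, b), (m, 5, c), (q, 22, w), (q, 22, z), (w, 22, q), (w, 22, z), (z, 22, q), (z, 22, w)}

{(b, 5, c), (b, 5, m), (c, 5, b), (c, 5, m), (m, 5, b), (m, 5, c), (q, 22, w), (q, 22, z), (w, 22, q), (w, 22, z), (z, 22, q), (z, 22, w)}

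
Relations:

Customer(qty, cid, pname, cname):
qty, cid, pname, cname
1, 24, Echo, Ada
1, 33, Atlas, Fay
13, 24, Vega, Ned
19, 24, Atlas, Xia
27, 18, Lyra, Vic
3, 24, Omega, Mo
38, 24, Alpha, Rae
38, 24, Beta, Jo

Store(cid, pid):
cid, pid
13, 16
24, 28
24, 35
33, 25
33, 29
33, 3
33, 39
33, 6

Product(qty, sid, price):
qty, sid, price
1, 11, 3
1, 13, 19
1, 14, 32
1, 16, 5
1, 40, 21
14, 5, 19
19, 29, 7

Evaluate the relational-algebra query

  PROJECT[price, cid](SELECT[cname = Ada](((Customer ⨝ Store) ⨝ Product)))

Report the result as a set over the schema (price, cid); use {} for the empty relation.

Natural join on cid: {(1, 24, Echo, Ada, 28), (1, 24, Echo, Ada, 35), (1, 33, Atlas, Fay, 25), (1, 33, Atlas, Fay, 29), (1, 33, Atlas, Fay, 3), (1, 33, Atlas, Fay, 39), (1, 33, Atlas, Fay, 6), (13, 24, Vega, Ned, 28), (13, 24, Vega, Ned, 35), (19, 24, Atlas, Xia, 28), (19, 24, Atlas, Xia, 35), (3, 24, Omega, Mo, 28), (3, 24, Omega, Mo, 35), (38, 24, Alpha, Rae, 28), (38, 24, Alpha, Rae, 35), (38, 24, Beta, Jo, 28), (38, 24, Beta, Jo, 35)}
Natural join on qty: {(1, 24, Echo, Ada, 28, 11, 3), (1, 24, Echo, Ada, 28, 13, 19), (1, 24, Echo, Ada, 28, 14, 32), (1, 24, Echo, Ada, 28, 16, 5), (1, 24, Echo, Ada, 28, 40, 21), (1, 24, Echo, Ada, 35, 11, 3), (1, 24, Echo, Ada, 35, 13, 19), (1, 24, Echo, Ada, 35, 14, 32), (1, 24, Echo, Ada, 35, 16, 5), (1, 24, Echo, Ada, 35, 40, 21), (1, 33, Atlas, Fay, 25, 11, 3), (1, 33, Atlas, Fay, 25, 13, 19), (1, 33, Atlas, Fay, 25, 14, 32), (1, 33, Atlas, Fay, 25, 16, 5), (1, 33, Atlas, Fay, 25, 40, 21), (1, 33, Atlas, Fay, 29, 11, 3), (1, 33, Atlas, Fay, 29, 13, 19), (1, 33, Atlas, Fay, 29, 14, 32), (1, 33, Atlas, Fay, 29, 16, 5), (1, 33, Atlas, Fay, 29, 40, 21), (1, 33, Atlas, Fay, 3, 11, 3), (1, 33, Atlas, Fay, 3, 13, 19), (1, 33, Atlas, Fay, 3, 14, 32), (1, 33, Atlas, Fay, 3, 16, 5), (1, 33, Atlas, Fay, 3, 40, 21), (1, 33, Atlas, Fay, 39, 11, 3), (1, 33, Atlas, Fay, 39, 13, 19), (1, 33, Atlas, Fay, 39, 14, 32), (1, 33, Atlas, Fay, 39, 16, 5), (1, 33, Atlas, Fay, 39, 40, 21), (1, 33, Atlas, Fay, 6, 11, 3), (1, 33, Atlas, Fay, 6, 13, 19), (1, 33, Atlas, Fay, 6, 14, 32), (1, 33, Atlas, Fay, 6, 16, 5), (1, 33, Atlas, Fay, 6, 40, 21), (19, 24, Atlas, Xia, 28, 29, 7), (19, 24, Atlas, Xia, 35, 29, 7)}
Filtering on cname = Ada leaves {(1, 24, Echo, Ada, 28, 11, 3), (1, 24, Echo, Ada, 28, 13, 19), (1, 24, Echo, Ada, 28, 14, 32), (1, 24, Echo, Ada, 28, 16, 5), (1, 24, Echo, Ada, 28, 40, 21), (1, 24, Echo, Ada, 35, 11, 3), (1, 24, Echo, Ada, 35, 13, 19), (1, 24, Echo, Ada, 35, 14, 32), (1, 24, Echo, Ada, 35, 16, 5), (1, 24, Echo, Ada, 35, 40, 21)}.
Projecting to price, cid (5 duplicate(s) eliminated): {(19, 24), (21, 24), (3, 24), (32, 24), (5, 24)}

{(19, 24), (21, 24), (3, 24), (32, 24), (5, 24)}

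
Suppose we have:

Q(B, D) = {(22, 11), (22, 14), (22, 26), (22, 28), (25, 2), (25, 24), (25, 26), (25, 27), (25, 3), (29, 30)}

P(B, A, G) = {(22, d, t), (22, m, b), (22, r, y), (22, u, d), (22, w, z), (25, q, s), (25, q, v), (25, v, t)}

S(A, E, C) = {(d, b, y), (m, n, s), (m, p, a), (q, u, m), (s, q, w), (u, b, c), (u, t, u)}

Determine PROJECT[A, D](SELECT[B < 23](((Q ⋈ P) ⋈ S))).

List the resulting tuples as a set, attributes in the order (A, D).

Natural join on B: {(22, 11, d, t), (22, 11, m, b), (22, 11, r, y), (22, 11, u, d), (22, 11, w, z), (22, 14, d, t), (22, 14, m, b), (22, 14, r, y), (22, 14, u, d), (22, 14, w, z), (22, 26, d, t), (22, 26, m, b), (22, 26, r, y), (22, 26, u, d), (22, 26, w, z), (22, 28, d, t), (22, 28, m, b), (22, 28, r, y), (22, 28, u, d), (22, 28, w, z), (25, 2, q, s), (25, 2, q, v), (25, 2, v, t), (25, 24, q, s), (25, 24, q, v), (25, 24, v, t), (25, 26, q, s), (25, 26, q, v), (25, 26, v, t), (25, 27, q, s), (25, 27, q, v), (25, 27, v, t), (25, 3, q, s), (25, 3, q, v), (25, 3, v, t)}
Natural join on A: {(22, 11, d, t, b, y), (22, 11, m, b, n, s), (22, 11, m, b, p, a), (22, 11, u, d, b, c), (22, 11, u, d, t, u), (22, 14, d, t, b, y), (22, 14, m, b, n, s), (22, 14, m, b, p, a), (22, 14, u, d, b, c), (22, 14, u, d, t, u), (22, 26, d, t, b, y), (22, 26, m, b, n, s), (22, 26, m, b, p, a), (22, 26, u, d, b, c), (22, 26, u, d, t, u), (22, 28, d, t, b, y), (22, 28, m, b, n, s), (22, 28, m, b, p, a), (22, 28, u, d, b, c), (22, 28, u, d, t, u), (25, 2, q, s, u, m), (25, 2, q, v, u, m), (25, 24, q, s, u, m), (25, 24, q, v, u, m), (25, 26, q, s, u, m), (25, 26, q, v, u, m), (25, 27, q, s, u, m), (25, 27, q, v, u, m), (25, 3, q, s, u, m), (25, 3, q, v, u, m)}
Selection B < 23: {(22, 11, d, t, b, y), (22, 11, m, b, n, s), (22, 11, m, b, p, a), (22, 11, u, d, b, c), (22, 11, u, d, t, u), (22, 14, d, t, b, y), (22, 14, m, b, n, s), (22, 14, m, b, p, a), (22, 14, u, d, b, c), (22, 14, u, d, t, u), (22, 26, d, t, b, y), (22, 26, m, b, n, s), (22, 26, m, b, p, a), (22, 26, u, d, b, c), (22, 26, u, d, t, u), (22, 28, d, t, b, y), (22, 28, m, b, n, s), (22, 28, m, b, p, a), (22, 28, u, d, b, c), (22, 28, u, d, t, u)}
π[A, D]: project onto (A, D) (8 duplicate(s) eliminated) → {(d, 11), (d, 14), (d, 26), (d, 28), (m, 11), (m, 14), (m, 26), (m, 28), (u, 11), (u, 14), (u, 26), (u, 28)}

{(d, 11), (d, 14), (d, 26), (d, 28), (m, 11), (m, 14), (m, 26), (m, 28), (u, 11), (u, 14), (u, 26), (u, 28)}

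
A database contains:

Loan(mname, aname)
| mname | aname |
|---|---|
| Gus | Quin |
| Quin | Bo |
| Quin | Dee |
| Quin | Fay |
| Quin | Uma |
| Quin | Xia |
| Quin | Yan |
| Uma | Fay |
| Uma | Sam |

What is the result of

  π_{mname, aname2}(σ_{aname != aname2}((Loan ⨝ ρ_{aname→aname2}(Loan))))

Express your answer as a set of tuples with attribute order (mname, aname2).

{(Quin, Bo), (Quin, Dee), (Quin, Fay), (Quin, Uma), (Quin, Xia), (Quin, Yan), (Uma, Fay), (Uma, Sam)}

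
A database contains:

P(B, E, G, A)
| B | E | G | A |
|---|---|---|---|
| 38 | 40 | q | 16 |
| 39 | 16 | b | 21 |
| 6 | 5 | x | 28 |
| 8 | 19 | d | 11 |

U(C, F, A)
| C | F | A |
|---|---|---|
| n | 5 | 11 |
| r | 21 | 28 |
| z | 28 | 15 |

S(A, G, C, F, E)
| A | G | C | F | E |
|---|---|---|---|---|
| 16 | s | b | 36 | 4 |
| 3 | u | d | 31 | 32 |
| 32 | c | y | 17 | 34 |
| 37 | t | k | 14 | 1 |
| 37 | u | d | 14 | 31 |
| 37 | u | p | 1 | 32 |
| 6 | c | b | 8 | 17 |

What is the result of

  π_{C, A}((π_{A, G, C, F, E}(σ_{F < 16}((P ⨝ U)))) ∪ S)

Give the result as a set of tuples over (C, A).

{(b, 16), (b, 6), (d, 3), (d, 37), (k, 37), (n, 11), (p, 37), (y, 32)}

Joining P and U on A yields {(6, 5, x, 28, r, 21), (8, 19, d, 11, n, 5)}.
σ[F < 16]: keep tuples satisfying F < 16 → {(8, 19, d, 11, n, 5)}
Keep only column(s) A, G, C, F, E: {(11, d, n, 5, 19)}
Set union of the two operands is {(11, d, n, 5, 19), (16, s, b, 36, 4), (3, u, d, 31, 32), (32, c, y, 17, 34), (37, t, k, 14, 1), (37, u, d, 14, 31), (37, u, p, 1, 32), (6, c, b, 8, 17)}.
Keep only column(s) C, A: {(b, 16), (b, 6), (d, 3), (d, 37), (k, 37), (n, 11), (p, 37), (y, 32)}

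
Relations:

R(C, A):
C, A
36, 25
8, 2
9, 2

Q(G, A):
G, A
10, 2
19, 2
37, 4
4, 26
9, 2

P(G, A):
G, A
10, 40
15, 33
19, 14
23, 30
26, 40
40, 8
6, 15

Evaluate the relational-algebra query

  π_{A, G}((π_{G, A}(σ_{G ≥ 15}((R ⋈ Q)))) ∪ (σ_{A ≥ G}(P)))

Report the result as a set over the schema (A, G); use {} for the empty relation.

R ⋈ Q (natural join on A): {(8, 2, 10), (8, 2, 19), (8, 2, 9), (9, 2, 10), (9, 2, 19), (9, 2, 9)}
Selection G ≥ 15: {(8, 2, 19), (9, 2, 19)}
π_{G, A} gives {(19, 2)} (1 duplicate(s) eliminated).
Selection A ≥ G: {(10, 40), (15, 33), (23, 30), (26, 40), (6, 15)}
Set union of the two operands is {(10, 40), (15, 33), (19, 2), (23, 30), (26, 40), (6, 15)}.
π_{A, G} gives {(15, 6), (2, 19), (30, 23), (33, 15), (40, 10), (40, 26)}.

{(15, 6), (2, 19), (30, 23), (33, 15), (40, 10), (40, 26)}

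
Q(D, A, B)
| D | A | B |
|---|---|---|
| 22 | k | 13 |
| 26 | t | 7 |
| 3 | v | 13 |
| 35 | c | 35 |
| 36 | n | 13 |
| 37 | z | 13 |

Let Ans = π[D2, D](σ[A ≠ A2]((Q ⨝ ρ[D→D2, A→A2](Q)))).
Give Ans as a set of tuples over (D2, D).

ρ[D→D2, A→A2]: schema becomes (D2, A2, B); tuples unchanged.
Natural join on B: {(22, k, 13, 22, k), (22, k, 13, 3, v), (22, k, 13, 36, n), (22, k, 13, 37, z), (26, t, 7, 26, t), (3, v, 13, 22, k), (3, v, 13, 3, v), (3, v, 13, 36, n), (3, v, 13, 37, z), (35, c, 35, 35, c), (36, n, 13, 22, k), (36, n, 13, 3, v), (36, n, 13, 36, n), (36, n, 13, 37, z), (37, z, 13, 22, k), (37, z, 13, 3, v), (37, z, 13, 36, n), (37, z, 13, 37, z)}
Apply σ_{A ≠ A2}; surviving tuples: {(22, k, 13, 3, v), (22, k, 13, 36, n), (22, k, 13, 37, z), (3, v, 13, 22, k), (3, v, 13, 36, n), (3, v, 13, 37, z), (36, n, 13, 22, k), (36, n, 13, 3, v), (36, n, 13, 37, z), (37, z, 13, 22, k), (37, z, 13, 3, v), (37, z, 13, 36, n)}
Keep only column(s) D2, D: {(22, 3), (22, 36), (22, 37), (3, 22), (3, 36), (3, 37), (36, 22), (36, 3), (36, 37), (37, 22), (37, 3), (37, 36)}

{(22, 3), (22, 36), (22, 37), (3, 22), (3, 36), (3, 37), (36, 22), (36, 3), (36, 37), (37, 22), (37, 3), (37, 36)}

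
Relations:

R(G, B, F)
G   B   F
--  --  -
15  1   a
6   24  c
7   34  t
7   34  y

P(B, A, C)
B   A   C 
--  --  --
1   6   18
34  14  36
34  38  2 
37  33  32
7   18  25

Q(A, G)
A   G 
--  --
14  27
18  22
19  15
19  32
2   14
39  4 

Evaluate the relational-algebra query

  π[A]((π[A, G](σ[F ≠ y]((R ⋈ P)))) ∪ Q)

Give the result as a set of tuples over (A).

{14, 18, 19, 2, 38, 39, 6}

R ⋈ P (natural join on B): {(15, 1, a, 6, 18), (7, 34, t, 14, 36), (7, 34, t, 38, 2), (7, 34, y, 14, 36), (7, 34, y, 38, 2)}
Filtering on F ≠ y leaves {(15, 1, a, 6, 18), (7, 34, t, 14, 36), (7, 34, t, 38, 2)}.
π_{A, G} gives {(14, 7), (38, 7), (6, 15)}.
Set union of the two operands is {(14, 27), (14, 7), (18, 22), (19, 15), (19, 32), (2, 14), (38, 7), (39, 4), (6, 15)}.
π_{A} gives {14, 18, 19, 2, 38, 39, 6} (2 duplicate(s) eliminated).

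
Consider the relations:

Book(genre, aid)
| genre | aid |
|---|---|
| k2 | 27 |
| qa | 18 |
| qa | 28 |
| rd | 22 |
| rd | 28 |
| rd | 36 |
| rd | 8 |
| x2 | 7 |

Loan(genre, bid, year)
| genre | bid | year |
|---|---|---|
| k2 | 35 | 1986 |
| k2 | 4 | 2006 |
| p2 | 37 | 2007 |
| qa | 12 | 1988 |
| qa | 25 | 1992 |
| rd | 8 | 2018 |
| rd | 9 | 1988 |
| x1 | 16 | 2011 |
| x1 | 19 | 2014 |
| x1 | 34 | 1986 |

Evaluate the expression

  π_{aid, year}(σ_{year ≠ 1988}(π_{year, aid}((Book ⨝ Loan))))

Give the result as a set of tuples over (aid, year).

{(18, 1992), (22, 2018), (27, 1986), (27, 2006), (28, 1992), (28, 2018), (36, 2018), (8, 2018)}

Joining Book and Loan on genre yields {(k2, 27, 35, 1986), (k2, 27, 4, 2006), (qa, 18, 12, 1988), (qa, 18, 25, 1992), (qa, 28, 12, 1988), (qa, 28, 25, 1992), (rd, 22, 8, 2018), (rd, 22, 9, 1988), (rd, 28, 8, 2018), (rd, 28, 9, 1988), (rd, 36, 8, 2018), (rd, 36, 9, 1988), (rd, 8, 8, 2018), (rd, 8, 9, 1988)}.
π_{year, aid} gives {(1986, 27), (1988, 18), (1988, 22), (1988, 28), (1988, 36), (1988, 8), (1992, 18), (1992, 28), (2006, 27), (2018, 22), (2018, 28), (2018, 36), (2018, 8)} (1 duplicate(s) eliminated).
Selection year ≠ 1988: {(1986, 27), (1992, 18), (1992, 28), (2006, 27), (2018, 22), (2018, 28), (2018, 36), (2018, 8)}
π_{aid, year} gives {(18, 1992), (22, 2018), (27, 1986), (27, 2006), (28, 1992), (28, 2018), (36, 2018), (8, 2018)}.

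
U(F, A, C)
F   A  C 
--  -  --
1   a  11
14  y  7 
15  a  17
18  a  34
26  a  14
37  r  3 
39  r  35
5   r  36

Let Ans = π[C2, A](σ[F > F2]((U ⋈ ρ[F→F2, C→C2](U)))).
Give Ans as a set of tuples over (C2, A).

{(11, a), (17, a), (3, r), (34, a), (36, r)}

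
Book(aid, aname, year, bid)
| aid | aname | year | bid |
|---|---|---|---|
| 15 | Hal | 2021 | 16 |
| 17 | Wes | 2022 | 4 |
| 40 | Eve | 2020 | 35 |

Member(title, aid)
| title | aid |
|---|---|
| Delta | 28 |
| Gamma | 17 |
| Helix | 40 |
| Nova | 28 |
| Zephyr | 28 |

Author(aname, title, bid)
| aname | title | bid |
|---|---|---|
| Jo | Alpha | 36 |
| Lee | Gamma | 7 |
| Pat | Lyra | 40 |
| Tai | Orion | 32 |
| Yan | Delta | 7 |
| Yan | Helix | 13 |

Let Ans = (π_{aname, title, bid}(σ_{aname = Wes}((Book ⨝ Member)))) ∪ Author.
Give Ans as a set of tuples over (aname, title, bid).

{(Jo, Alpha, 36), (Lee, Gamma, 7), (Pat, Lyra, 40), (Tai, Orion, 32), (Wes, Gamma, 4), (Yan, Delta, 7), (Yan, Helix, 13)}

Book ⋈ Member (natural join on aid): {(17, Wes, 2022, 4, Gamma), (40, Eve, 2020, 35, Helix)}
σ[aname = Wes]: keep tuples satisfying aname = Wes → {(17, Wes, 2022, 4, Gamma)}
π_{aname, title, bid} gives {(Wes, Gamma, 4)}.
Taking the union: {(Jo, Alpha, 36), (Lee, Gamma, 7), (Pat, Lyra, 40), (Tai, Orion, 32), (Wes, Gamma, 4), (Yan, Delta, 7), (Yan, Helix, 13)}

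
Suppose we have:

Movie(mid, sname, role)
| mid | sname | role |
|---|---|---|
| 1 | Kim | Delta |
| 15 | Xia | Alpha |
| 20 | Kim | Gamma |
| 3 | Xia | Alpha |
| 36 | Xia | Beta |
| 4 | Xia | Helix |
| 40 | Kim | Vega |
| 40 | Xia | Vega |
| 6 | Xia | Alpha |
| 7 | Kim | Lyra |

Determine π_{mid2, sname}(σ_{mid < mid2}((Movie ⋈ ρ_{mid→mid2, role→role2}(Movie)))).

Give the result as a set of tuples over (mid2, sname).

{(15, Xia), (20, Kim), (36, Xia), (4, Xia), (40, Kim), (40, Xia), (6, Xia), (7, Kim)}

ρ[mid→mid2, role→role2]: schema becomes (mid2, sname, role2); tuples unchanged.
Joining Movie and ρ_{mid→mid2, role→role2}(Movie) on sname yields {(1, Kim, Delta, 1, Delta), (1, Kim, Delta, 20, Gamma), (1, Kim, Delta, 40, Vega), (1, Kim, Delta, 7, Lyra), (15, Xia, Alpha, 15, Alpha), (15, Xia, Alpha, 3, Alpha), (15, Xia, Alpha, 36, Beta), (15, Xia, Alpha, 4, Helix), (15, Xia, Alpha, 40, Vega), (15, Xia, Alpha, 6, Alpha), (20, Kim, Gamma, 1, Delta), (20, Kim, Gamma, 20, Gamma), (20, Kim, Gamma, 40, Vega), (20, Kim, Gamma, 7, Lyra), (3, Xia, Alpha, 15, Alpha), (3, Xia, Alpha, 3, Alpha), (3, Xia, Alpha, 36, Beta), (3, Xia, Alpha, 4, Helix), (3, Xia, Alpha, 40, Vega), (3, Xia, Alpha, 6, Alpha), (36, Xia, Beta, 15, Alpha), (36, Xia, Beta, 3, Alpha), (36, Xia, Beta, 36, Beta), (36, Xia, Beta, 4, Helix), (36, Xia, Beta, 40, Vega), (36, Xia, Beta, 6, Alpha), (4, Xia, Helix, 15, Alpha), (4, Xia, Helix, 3, Alpha), (4, Xia, Helix, 36, Beta), (4, Xia, Helix, 4, Helix), (4, Xia, Helix, 40, Vega), (4, Xia, Helix, 6, Alpha), (40, Kim, Vega, 1, Delta), (40, Kim, Vega, 20, Gamma), (40, Kim, Vega, 40, Vega), (40, Kim, Vega, 7, Lyra), (40, Xia, Vega, 15, Alpha), (40, Xia, Vega, 3, Alpha), (40, Xia, Vega, 36, Beta), (40, Xia, Vega, 4, Helix), (40, Xia, Vega, 40, Vega), (40, Xia, Vega, 6, Alpha), (6, Xia, Alpha, 15, Alpha), (6, Xia, Alpha, 3, Alpha), (6, Xia, Alpha, 36, Beta), (6, Xia, Alpha, 4, Helix), (6, Xia, Alpha, 40, Vega), (6, Xia, Alpha, 6, Alpha), (7, Kim, Lyra, 1, Delta), (7, Kim, Lyra, 20, Gamma), (7, Kim, Lyra, 40, Vega), (7, Kim, Lyra, 7, Lyra)}.
Selection mid < mid2: {(1, Kim, Delta, 20, Gamma), (1, Kim, Delta, 40, Vega), (1, Kim, Delta, 7, Lyra), (15, Xia, Alpha, 36, Beta), (15, Xia, Alpha, 40, Vega), (20, Kim, Gamma, 40, Vega), (3, Xia, Alpha, 15, Alpha), (3, Xia, Alpha, 36, Beta), (3, Xia, Alpha, 4, Helix), (3, Xia, Alpha, 40, Vega), (3, Xia, Alpha, 6, Alpha), (36, Xia, Beta, 40, Vega), (4, Xia, Helix, 15, Alpha), (4, Xia, Helix, 36, Beta), (4, Xia, Helix, 40, Vega), (4, Xia, Helix, 6, Alpha), (6, Xia, Alpha, 15, Alpha), (6, Xia, Alpha, 36, Beta), (6, Xia, Alpha, 40, Vega), (7, Kim, Lyra, 20, Gamma), (7, Kim, Lyra, 40, Vega)}
Keep only column(s) mid2, sname (13 duplicate(s) eliminated): {(15, Xia), (20, Kim), (36, Xia), (4, Xia), (40, Kim), (40, Xia), (6, Xia), (7, Kim)}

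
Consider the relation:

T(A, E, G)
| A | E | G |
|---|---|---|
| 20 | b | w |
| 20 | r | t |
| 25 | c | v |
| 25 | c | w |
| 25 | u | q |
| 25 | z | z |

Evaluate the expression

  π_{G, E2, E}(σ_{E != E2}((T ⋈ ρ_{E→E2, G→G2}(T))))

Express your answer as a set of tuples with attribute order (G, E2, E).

{(q, c, u), (q, z, u), (t, b, r), (v, u, c), (v, z, c), (w, r, b), (w, u, c), (w, z, c), (z, c, z), (z, u, z)}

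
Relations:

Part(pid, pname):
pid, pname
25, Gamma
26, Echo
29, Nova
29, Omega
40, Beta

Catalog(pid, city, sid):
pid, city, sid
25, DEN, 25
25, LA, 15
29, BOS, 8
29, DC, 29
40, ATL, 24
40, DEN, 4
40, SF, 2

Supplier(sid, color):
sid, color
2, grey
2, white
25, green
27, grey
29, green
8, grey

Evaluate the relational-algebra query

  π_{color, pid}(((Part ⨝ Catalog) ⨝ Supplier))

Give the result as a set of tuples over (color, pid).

{(green, 25), (green, 29), (grey, 29), (grey, 40), (white, 40)}

Joining Part and Catalog on pid yields {(25, Gamma, DEN, 25), (25, Gamma, LA, 15), (29, Nova, BOS, 8), (29, Nova, DC, 29), (29, Omega, BOS, 8), (29, Omega, DC, 29), (40, Beta, ATL, 24), (40, Beta, DEN, 4), (40, Beta, SF, 2)}.
Joining (Part ⨝ Catalog) and Supplier on sid yields {(25, Gamma, DEN, 25, green), (29, Nova, BOS, 8, grey), (29, Nova, DC, 29, green), (29, Omega, BOS, 8, grey), (29, Omega, DC, 29, green), (40, Beta, SF, 2, grey), (40, Beta, SF, 2, white)}.
Projecting to color, pid (2 duplicate(s) eliminated): {(green, 25), (green, 29), (grey, 29), (grey, 40), (white, 40)}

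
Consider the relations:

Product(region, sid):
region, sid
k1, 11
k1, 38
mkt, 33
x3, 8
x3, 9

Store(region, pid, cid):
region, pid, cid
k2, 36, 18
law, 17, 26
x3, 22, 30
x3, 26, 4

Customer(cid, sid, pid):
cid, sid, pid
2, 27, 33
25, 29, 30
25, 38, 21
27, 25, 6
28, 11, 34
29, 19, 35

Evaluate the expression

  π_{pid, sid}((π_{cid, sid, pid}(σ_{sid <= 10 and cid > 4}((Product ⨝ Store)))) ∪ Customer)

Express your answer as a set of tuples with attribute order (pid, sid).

{(21, 38), (22, 8), (22, 9), (30, 29), (33, 27), (34, 11), (35, 19), (6, 25)}

Joining Product and Store on region yields {(x3, 8, 22, 30), (x3, 8, 26, 4), (x3, 9, 22, 30), (x3, 9, 26, 4)}.
σ[sid <= 10 and cid > 4]: keep tuples satisfying sid <= 10 and cid > 4 → {(x3, 8, 22, 30), (x3, 9, 22, 30)}
π[cid, sid, pid]: project onto (cid, sid, pid) → {(30, 8, 22), (30, 9, 22)}
Set union of the two operands is {(2, 27, 33), (25, 29, 30), (25, 38, 21), (27, 25, 6), (28, 11, 34), (29, 19, 35), (30, 8, 22), (30, 9, 22)}.
π[pid, sid]: project onto (pid, sid) → {(21, 38), (22, 8), (22, 9), (30, 29), (33, 27), (34, 11), (35, 19), (6, 25)}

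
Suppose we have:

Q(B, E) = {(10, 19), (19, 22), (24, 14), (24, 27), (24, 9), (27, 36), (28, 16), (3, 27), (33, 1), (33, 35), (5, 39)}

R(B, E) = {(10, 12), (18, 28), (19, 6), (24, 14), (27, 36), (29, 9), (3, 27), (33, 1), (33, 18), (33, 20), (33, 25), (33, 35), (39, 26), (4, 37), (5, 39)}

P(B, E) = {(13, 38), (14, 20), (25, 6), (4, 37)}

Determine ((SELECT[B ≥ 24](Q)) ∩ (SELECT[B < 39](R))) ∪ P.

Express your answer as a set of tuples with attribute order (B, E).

σ[B ≥ 24]: keep tuples satisfying B ≥ 24 → {(24, 14), (24, 27), (24, 9), (27, 36), (28, 16), (33, 1), (33, 35)}
σ[B < 39]: keep tuples satisfying B < 39 → {(10, 12), (18, 28), (19, 6), (24, 14), (27, 36), (29, 9), (3, 27), (33, 1), (33, 18), (33, 20), (33, 25), (33, 35), (4, 37), (5, 39)}
Taking the intersection: {(24, 14), (27, 36), (33, 1), (33, 35)}
Taking the union: {(13, 38), (14, 20), (24, 14), (25, 6), (27, 36), (33, 1), (33, 35), (4, 37)}

{(13, 38), (14, 20), (24, 14), (25, 6), (27, 36), (33, 1), (33, 35), (4, 37)}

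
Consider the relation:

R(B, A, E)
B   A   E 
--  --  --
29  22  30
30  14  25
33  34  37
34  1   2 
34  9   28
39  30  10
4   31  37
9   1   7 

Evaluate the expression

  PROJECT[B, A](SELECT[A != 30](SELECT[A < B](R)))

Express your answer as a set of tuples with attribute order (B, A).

Filtering on A < B leaves {(29, 22, 30), (30, 14, 25), (34, 1, 2), (34, 9, 28), (39, 30, 10), (9, 1, 7)}.
Filtering on A != 30 leaves {(29, 22, 30), (30, 14, 25), (34, 1, 2), (34, 9, 28), (9, 1, 7)}.
Projecting to B, A: {(29, 22), (30, 14), (34, 1), (34, 9), (9, 1)}

{(29, 22), (30, 14), (34, 1), (34, 9), (9, 1)}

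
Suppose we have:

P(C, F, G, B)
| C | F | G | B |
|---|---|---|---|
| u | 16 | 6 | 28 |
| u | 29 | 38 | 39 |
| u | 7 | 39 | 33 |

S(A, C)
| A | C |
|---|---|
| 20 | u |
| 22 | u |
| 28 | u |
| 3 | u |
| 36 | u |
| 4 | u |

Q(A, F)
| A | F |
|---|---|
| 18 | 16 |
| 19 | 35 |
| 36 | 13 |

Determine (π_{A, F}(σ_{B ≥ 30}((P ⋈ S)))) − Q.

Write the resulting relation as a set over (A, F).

P ⋈ S (natural join on C): {(u, 16, 6, 28, 20), (u, 16, 6, 28, 22), (u, 16, 6, 28, 28), (u, 16, 6, 28, 3), (u, 16, 6, 28, 36), (u, 16, 6, 28, 4), (u, 29, 38, 39, 20), (u, 29, 38, 39, 22), (u, 29, 38, 39, 28), (u, 29, 38, 39, 3), (u, 29, 38, 39, 36), (u, 29, 38, 39, 4), (u, 7, 39, 33, 20), (u, 7, 39, 33, 22), (u, 7, 39, 33, 28), (u, 7, 39, 33, 3), (u, 7, 39, 33, 36), (u, 7, 39, 33, 4)}
σ[B ≥ 30]: keep tuples satisfying B ≥ 30 → {(u, 29, 38, 39, 20), (u, 29, 38, 39, 22), (u, 29, 38, 39, 28), (u, 29, 38, 39, 3), (u, 29, 38, 39, 36), (u, 29, 38, 39, 4), (u, 7, 39, 33, 20), (u, 7, 39, 33, 22), (u, 7, 39, 33, 28), (u, 7, 39, 33, 3), (u, 7, 39, 33, 36), (u, 7, 39, 33, 4)}
Keep only column(s) A, F: {(20, 29), (20, 7), (22, 29), (22, 7), (28, 29), (28, 7), (3, 29), (3, 7), (36, 29), (36, 7), (4, 29), (4, 7)}
Set difference of the two operands is {(20, 29), (20, 7), (22, 29), (22, 7), (28, 29), (28, 7), (3, 29), (3, 7), (36, 29), (36, 7), (4, 29), (4, 7)}.

{(20, 29), (20, 7), (22, 29), (22, 7), (28, 29), (28, 7), (3, 29), (3, 7), (36, 29), (36, 7), (4, 29), (4, 7)}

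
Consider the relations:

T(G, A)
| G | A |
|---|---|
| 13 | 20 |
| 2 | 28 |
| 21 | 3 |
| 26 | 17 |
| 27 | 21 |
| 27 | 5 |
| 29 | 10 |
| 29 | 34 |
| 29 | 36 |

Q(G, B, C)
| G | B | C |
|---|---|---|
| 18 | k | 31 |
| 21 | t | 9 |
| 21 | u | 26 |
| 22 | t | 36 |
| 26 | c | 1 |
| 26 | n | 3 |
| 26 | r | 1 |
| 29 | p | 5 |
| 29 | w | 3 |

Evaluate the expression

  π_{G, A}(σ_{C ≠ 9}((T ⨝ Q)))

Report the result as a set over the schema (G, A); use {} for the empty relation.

{(21, 3), (26, 17), (29, 10), (29, 34), (29, 36)}

Natural join on G: {(21, 3, t, 9), (21, 3, u, 26), (26, 17, c, 1), (26, 17, n, 3), (26, 17, r, 1), (29, 10, p, 5), (29, 10, w, 3), (29, 34, p, 5), (29, 34, w, 3), (29, 36, p, 5), (29, 36, w, 3)}
σ[C ≠ 9]: keep tuples satisfying C ≠ 9 → {(21, 3, u, 26), (26, 17, c, 1), (26, 17, n, 3), (26, 17, r, 1), (29, 10, p, 5), (29, 10, w, 3), (29, 34, p, 5), (29, 34, w, 3), (29, 36, p, 5), (29, 36, w, 3)}
Keep only column(s) G, A (5 duplicate(s) eliminated): {(21, 3), (26, 17), (29, 10), (29, 34), (29, 36)}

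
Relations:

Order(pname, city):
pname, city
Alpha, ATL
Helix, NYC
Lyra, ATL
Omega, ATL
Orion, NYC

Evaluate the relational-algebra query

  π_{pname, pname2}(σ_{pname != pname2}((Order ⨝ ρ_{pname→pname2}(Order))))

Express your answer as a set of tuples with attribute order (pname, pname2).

ρ[pname→pname2]: schema becomes (pname2, city); tuples unchanged.
Order ⋈ ρ_{pname→pname2}(Order) (natural join on city): {(Alpha, ATL, Alpha), (Alpha, ATL, Lyra), (Alpha, ATL, Omega), (Helix, NYC, Helix), (Helix, NYC, Orion), (Lyra, ATL, Alpha), (Lyra, ATL, Lyra), (Lyra, ATL, Omega), (Omega, ATL, Alpha), (Omega, ATL, Lyra), (Omega, ATL, Omega), (Orion, NYC, Helix), (Orion, NYC, Orion)}
Apply σ_{pname != pname2}; surviving tuples: {(Alpha, ATL, Lyra), (Alpha, ATL, Omega), (Helix, NYC, Orion), (Lyra, ATL, Alpha), (Lyra, ATL, Omega), (Omega, ATL, Alpha), (Omega, ATL, Lyra), (Orion, NYC, Helix)}
π_{pname, pname2} gives {(Alpha, Lyra), (Alpha, Omega), (Helix, Orion), (Lyra, Alpha), (Lyra, Omega), (Omega, Alpha), (Omega, Lyra), (Orion, Helix)}.

{(Alpha, Lyra), (Alpha, Omega), (Helix, Orion), (Lyra, Alpha), (Lyra, Omega), (Omega, Alpha), (Omega, Lyra), (Orion, Helix)}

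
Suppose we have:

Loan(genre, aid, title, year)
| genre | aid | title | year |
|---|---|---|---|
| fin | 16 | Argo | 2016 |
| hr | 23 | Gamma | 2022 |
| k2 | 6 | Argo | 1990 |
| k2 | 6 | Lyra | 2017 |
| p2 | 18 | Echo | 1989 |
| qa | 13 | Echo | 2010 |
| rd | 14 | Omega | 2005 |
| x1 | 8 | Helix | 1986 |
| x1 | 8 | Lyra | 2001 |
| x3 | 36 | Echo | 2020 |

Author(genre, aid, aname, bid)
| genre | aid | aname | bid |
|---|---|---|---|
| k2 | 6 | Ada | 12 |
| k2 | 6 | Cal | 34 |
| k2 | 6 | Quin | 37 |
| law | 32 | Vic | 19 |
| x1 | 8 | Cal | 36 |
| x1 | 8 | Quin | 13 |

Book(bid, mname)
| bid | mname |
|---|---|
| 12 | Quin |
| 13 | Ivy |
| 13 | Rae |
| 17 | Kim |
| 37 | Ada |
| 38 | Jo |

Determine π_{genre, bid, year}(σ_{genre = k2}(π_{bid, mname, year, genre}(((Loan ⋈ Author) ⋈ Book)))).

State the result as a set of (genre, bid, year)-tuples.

{(k2, 12, 1990), (k2, 12, 2017), (k2, 37, 1990), (k2, 37, 2017)}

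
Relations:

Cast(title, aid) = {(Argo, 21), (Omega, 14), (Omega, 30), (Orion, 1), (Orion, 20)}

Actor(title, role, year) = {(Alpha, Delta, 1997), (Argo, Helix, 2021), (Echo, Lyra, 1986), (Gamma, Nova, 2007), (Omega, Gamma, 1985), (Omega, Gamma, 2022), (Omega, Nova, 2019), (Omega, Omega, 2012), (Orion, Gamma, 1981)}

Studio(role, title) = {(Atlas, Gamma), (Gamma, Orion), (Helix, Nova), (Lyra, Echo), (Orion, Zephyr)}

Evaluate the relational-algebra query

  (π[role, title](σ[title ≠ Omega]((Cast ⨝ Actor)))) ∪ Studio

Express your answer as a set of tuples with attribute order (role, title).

{(Atlas, Gamma), (Gamma, Orion), (Helix, Argo), (Helix, Nova), (Lyra, Echo), (Orion, Zephyr)}

Joining Cast and Actor on title yields {(Argo, 21, Helix, 2021), (Omega, 14, Gamma, 1985), (Omega, 14, Gamma, 2022), (Omega, 14, Nova, 2019), (Omega, 14, Omega, 2012), (Omega, 30, Gamma, 1985), (Omega, 30, Gamma, 2022), (Omega, 30, Nova, 2019), (Omega, 30, Omega, 2012), (Orion, 1, Gamma, 1981), (Orion, 20, Gamma, 1981)}.
σ[title ≠ Omega]: keep tuples satisfying title ≠ Omega → {(Argo, 21, Helix, 2021), (Orion, 1, Gamma, 1981), (Orion, 20, Gamma, 1981)}
π_{role, title} gives {(Gamma, Orion), (Helix, Argo)} (1 duplicate(s) eliminated).
Taking the union: {(Atlas, Gamma), (Gamma, Orion), (Helix, Argo), (Helix, Nova), (Lyra, Echo), (Orion, Zephyr)}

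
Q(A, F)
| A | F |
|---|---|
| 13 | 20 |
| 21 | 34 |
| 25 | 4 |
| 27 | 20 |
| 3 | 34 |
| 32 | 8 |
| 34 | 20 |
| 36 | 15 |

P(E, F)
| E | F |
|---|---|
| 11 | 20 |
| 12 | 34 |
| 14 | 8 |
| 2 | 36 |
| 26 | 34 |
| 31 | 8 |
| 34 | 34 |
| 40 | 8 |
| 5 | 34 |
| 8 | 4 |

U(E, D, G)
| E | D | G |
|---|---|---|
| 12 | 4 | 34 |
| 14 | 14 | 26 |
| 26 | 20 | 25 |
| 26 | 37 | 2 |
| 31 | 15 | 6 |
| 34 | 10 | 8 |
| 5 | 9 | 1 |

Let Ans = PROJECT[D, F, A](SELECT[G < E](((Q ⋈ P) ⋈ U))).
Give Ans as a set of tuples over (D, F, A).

{(10, 34, 21), (10, 34, 3), (15, 8, 32), (20, 34, 21), (20, 34, 3), (37, 34, 21), (37, 34, 3), (9, 34, 21), (9, 34, 3)}

Q ⋈ P (natural join on F): {(13, 20, 11), (21, 34, 12), (21, 34, 26), (21, 34, 34), (21, 34, 5), (25, 4, 8), (27, 20, 11), (3, 34, 12), (3, 34, 26), (3, 34, 34), (3, 34, 5), (32, 8, 14), (32, 8, 31), (32, 8, 40), (34, 20, 11)}
(Q ⋈ P) ⋈ U (natural join on E): {(21, 34, 12, 4, 34), (21, 34, 26, 20, 25), (21, 34, 26, 37, 2), (21, 34, 34, 10, 8), (21, 34, 5, 9, 1), (3, 34, 12, 4, 34), (3, 34, 26, 20, 25), (3, 34, 26, 37, 2), (3, 34, 34, 10, 8), (3, 34, 5, 9, 1), (32, 8, 14, 14, 26), (32, 8, 31, 15, 6)}
Filtering on G < E leaves {(21, 34, 26, 20, 25), (21, 34, 26, 37, 2), (21, 34, 34, 10, 8), (21, 34, 5, 9, 1), (3, 34, 26, 20, 25), (3, 34, 26, 37, 2), (3, 34, 34, 10, 8), (3, 34, 5, 9, 1), (32, 8, 31, 15, 6)}.
Keep only column(s) D, F, A: {(10, 34, 21), (10, 34, 3), (15, 8, 32), (20, 34, 21), (20, 34, 3), (37, 34, 21), (37, 34, 3), (9, 34, 21), (9, 34, 3)}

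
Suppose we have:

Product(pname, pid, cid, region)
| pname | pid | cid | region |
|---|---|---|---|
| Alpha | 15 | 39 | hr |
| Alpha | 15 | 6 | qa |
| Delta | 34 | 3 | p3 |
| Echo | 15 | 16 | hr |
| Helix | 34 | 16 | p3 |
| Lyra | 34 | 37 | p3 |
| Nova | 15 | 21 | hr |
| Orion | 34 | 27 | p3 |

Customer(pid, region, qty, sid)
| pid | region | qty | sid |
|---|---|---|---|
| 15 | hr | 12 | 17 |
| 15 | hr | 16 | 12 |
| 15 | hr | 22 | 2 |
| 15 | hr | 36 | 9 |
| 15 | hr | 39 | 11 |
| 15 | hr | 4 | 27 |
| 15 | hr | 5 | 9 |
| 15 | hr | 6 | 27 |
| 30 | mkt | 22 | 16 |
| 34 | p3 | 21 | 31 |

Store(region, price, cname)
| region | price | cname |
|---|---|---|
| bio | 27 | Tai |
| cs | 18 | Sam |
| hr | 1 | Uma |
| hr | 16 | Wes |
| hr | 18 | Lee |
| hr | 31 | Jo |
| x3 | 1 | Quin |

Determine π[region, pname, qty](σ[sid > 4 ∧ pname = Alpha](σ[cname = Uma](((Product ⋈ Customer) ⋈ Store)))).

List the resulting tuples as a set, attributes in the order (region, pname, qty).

{(hr, Alpha, 12), (hr, Alpha, 16), (hr, Alpha, 36), (hr, Alpha, 39), (hr, Alpha, 4), (hr, Alpha, 5), (hr, Alpha, 6)}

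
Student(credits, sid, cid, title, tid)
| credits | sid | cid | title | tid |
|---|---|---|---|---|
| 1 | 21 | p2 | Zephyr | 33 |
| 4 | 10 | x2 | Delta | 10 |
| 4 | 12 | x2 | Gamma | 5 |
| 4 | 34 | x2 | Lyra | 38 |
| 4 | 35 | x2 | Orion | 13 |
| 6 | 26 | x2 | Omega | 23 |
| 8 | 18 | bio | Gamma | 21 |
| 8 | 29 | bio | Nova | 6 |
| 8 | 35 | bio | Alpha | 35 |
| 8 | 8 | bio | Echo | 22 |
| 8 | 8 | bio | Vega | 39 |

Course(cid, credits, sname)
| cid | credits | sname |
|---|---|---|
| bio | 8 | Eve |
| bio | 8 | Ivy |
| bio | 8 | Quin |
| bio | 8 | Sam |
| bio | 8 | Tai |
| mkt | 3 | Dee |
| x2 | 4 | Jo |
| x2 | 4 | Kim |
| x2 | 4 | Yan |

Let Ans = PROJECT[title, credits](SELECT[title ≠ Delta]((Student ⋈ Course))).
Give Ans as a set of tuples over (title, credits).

{(Alpha, 8), (Echo, 8), (Gamma, 4), (Gamma, 8), (Lyra, 4), (Nova, 8), (Orion, 4), (Vega, 8)}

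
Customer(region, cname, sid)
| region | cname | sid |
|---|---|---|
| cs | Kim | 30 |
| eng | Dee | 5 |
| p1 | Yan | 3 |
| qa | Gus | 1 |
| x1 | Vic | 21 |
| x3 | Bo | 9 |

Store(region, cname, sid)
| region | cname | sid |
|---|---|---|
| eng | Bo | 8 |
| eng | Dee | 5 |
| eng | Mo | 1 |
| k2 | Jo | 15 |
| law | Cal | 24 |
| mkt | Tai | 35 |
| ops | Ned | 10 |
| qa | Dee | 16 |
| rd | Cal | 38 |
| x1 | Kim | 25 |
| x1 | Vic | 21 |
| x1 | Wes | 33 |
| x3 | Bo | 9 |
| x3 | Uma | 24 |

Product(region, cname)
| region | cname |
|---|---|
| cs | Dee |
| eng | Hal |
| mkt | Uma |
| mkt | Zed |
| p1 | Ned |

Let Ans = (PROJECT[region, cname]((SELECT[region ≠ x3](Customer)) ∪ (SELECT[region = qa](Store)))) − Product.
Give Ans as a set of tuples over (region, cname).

σ[region ≠ x3]: keep tuples satisfying region ≠ x3 → {(cs, Kim, 30), (eng, Dee, 5), (p1, Yan, 3), (qa, Gus, 1), (x1, Vic, 21)}
σ[region = qa]: keep tuples satisfying region = qa → {(qa, Dee, 16)}
Union: {(cs, Kim, 30), (eng, Dee, 5), (p1, Yan, 3), (qa, Gus, 1), (x1, Vic, 21)} with {(qa, Dee, 16)} → {(cs, Kim, 30), (eng, Dee, 5), (p1, Yan, 3), (qa, Dee, 16), (qa, Gus, 1), (x1, Vic, 21)}
Keep only column(s) region, cname: {(cs, Kim), (eng, Dee), (p1, Yan), (qa, Dee), (qa, Gus), (x1, Vic)}
Difference: {(cs, Kim), (eng, Dee), (p1, Yan), (qa, Dee), (qa, Gus), (x1, Vic)} with {(cs, Dee), (eng, Hal), (mkt, Uma), (mkt, Zed), (p1, Ned)} → {(cs, Kim), (eng, Dee), (p1, Yan), (qa, Dee), (qa, Gus), (x1, Vic)}

{(cs, Kim), (eng, Dee), (p1, Yan), (qa, Dee), (qa, Gus), (x1, Vic)}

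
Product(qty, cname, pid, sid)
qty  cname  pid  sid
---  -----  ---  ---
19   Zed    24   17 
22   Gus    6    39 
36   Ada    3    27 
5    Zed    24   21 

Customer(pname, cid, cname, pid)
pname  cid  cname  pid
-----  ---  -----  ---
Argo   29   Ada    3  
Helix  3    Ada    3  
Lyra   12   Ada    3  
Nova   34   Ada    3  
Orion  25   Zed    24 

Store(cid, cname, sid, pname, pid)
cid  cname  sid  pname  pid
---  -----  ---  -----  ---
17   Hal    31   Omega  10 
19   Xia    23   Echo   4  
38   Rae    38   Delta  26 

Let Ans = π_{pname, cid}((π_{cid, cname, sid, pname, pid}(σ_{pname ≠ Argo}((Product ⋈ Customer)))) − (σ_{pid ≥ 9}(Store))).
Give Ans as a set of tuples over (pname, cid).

Natural join on cname, pid: {(19, Zed, 24, 17, Orion, 25), (36, Ada, 3, 27, Argo, 29), (36, Ada, 3, 27, Helix, 3), (36, Ada, 3, 27, Lyra, 12), (36, Ada, 3, 27, Nova, 34), (5, Zed, 24, 21, Orion, 25)}
Selection pname ≠ Argo: {(19, Zed, 24, 17, Orion, 25), (36, Ada, 3, 27, Helix, 3), (36, Ada, 3, 27, Lyra, 12), (36, Ada, 3, 27, Nova, 34), (5, Zed, 24, 21, Orion, 25)}
Projecting to cid, cname, sid, pname, pid: {(12, Ada, 27, Lyra, 3), (25, Zed, 17, Orion, 24), (25, Zed, 21, Orion, 24), (3, Ada, 27, Helix, 3), (34, Ada, 27, Nova, 3)}
Selection pid ≥ 9: {(17, Hal, 31, Omega, 10), (38, Rae, 38, Delta, 26)}
Difference: {(12, Ada, 27, Lyra, 3), (25, Zed, 17, Orion, 24), (25, Zed, 21, Orion, 24), (3, Ada, 27, Helix, 3), (34, Ada, 27, Nova, 3)} with {(17, Hal, 31, Omega, 10), (38, Rae, 38, Delta, 26)} → {(12, Ada, 27, Lyra, 3), (25, Zed, 17, Orion, 24), (25, Zed, 21, Orion, 24), (3, Ada, 27, Helix, 3), (34, Ada, 27, Nova, 3)}
Projecting to pname, cid (1 duplicate(s) eliminated): {(Helix, 3), (Lyra, 12), (Nova, 34), (Orion, 25)}

{(Helix, 3), (Lyra, 12), (Nova, 34), (Orion, 25)}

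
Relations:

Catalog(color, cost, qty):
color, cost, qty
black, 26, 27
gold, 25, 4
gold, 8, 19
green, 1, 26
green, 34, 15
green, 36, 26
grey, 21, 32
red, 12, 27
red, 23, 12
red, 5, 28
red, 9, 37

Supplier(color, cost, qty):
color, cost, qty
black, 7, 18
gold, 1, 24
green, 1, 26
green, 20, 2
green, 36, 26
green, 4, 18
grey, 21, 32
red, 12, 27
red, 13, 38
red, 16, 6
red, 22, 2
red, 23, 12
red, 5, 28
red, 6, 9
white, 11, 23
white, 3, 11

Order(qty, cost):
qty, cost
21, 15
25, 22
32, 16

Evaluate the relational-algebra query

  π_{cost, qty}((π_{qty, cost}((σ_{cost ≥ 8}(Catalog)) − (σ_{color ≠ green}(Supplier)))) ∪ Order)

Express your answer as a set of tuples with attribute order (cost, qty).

{(15, 21), (16, 32), (22, 25), (25, 4), (26, 27), (34, 15), (36, 26), (8, 19), (9, 37)}

σ[cost ≥ 8]: keep tuples satisfying cost ≥ 8 → {(black, 26, 27), (gold, 25, 4), (gold, 8, 19), (green, 34, 15), (green, 36, 26), (grey, 21, 32), (red, 12, 27), (red, 23, 12), (red, 9, 37)}
σ[color ≠ green]: keep tuples satisfying color ≠ green → {(black, 7, 18), (gold, 1, 24), (grey, 21, 32), (red, 12, 27), (red, 13, 38), (red, 16, 6), (red, 22, 2), (red, 23, 12), (red, 5, 28), (red, 6, 9), (white, 11, 23), (white, 3, 11)}
Difference: {(black, 26, 27), (gold, 25, 4), (gold, 8, 19), (green, 34, 15), (green, 36, 26), (grey, 21, 32), (red, 12, 27), (red, 23, 12), (red, 9, 37)} with {(black, 7, 18), (gold, 1, 24), (grey, 21, 32), (red, 12, 27), (red, 13, 38), (red, 16, 6), (red, 22, 2), (red, 23, 12), (red, 5, 28), (red, 6, 9), (white, 11, 23), (white, 3, 11)} → {(black, 26, 27), (gold, 25, 4), (gold, 8, 19), (green, 34, 15), (green, 36, 26), (red, 9, 37)}
π[qty, cost]: project onto (qty, cost) → {(15, 34), (19, 8), (26, 36), (27, 26), (37, 9), (4, 25)}
Union: {(15, 34), (19, 8), (26, 36), (27, 26), (37, 9), (4, 25)} with {(21, 15), (25, 22), (32, 16)} → {(15, 34), (19, 8), (21, 15), (25, 22), (26, 36), (27, 26), (32, 16), (37, 9), (4, 25)}
π[cost, qty]: project onto (cost, qty) → {(15, 21), (16, 32), (22, 25), (25, 4), (26, 27), (34, 15), (36, 26), (8, 19), (9, 37)}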